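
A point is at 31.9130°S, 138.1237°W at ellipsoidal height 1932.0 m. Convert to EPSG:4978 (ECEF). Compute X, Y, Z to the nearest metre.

X -4036264 m, Y -3618520 m, Z -3353268 m

WGS84: a = 6378137 m, e² = 0.006694380; N(φ) = a/√(1−e²sin²φ) = 6384111.330 m.
X = (N+h)·cosφ·cosλ = -4036264.251 m; Y = (N+h)·cosφ·sinλ = -3618520.235 m; Z = (N(1−e²)+h)·sinφ = -3353267.678 m.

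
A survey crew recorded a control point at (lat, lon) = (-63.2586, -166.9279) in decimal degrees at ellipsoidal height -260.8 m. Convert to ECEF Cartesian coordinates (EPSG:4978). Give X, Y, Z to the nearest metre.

X -2802942 m, Y -650826 m, Z -5672773 m

WGS84: a = 6378137 m, e² = 0.006694380; N(φ) = a/√(1−e²sin²φ) = 6395231.863 m.
X = (N+h)·cosφ·cosλ = -2802942.179 m; Y = (N+h)·cosφ·sinλ = -650826.444 m; Z = (N(1−e²)+h)·sinφ = -5672773.270 m.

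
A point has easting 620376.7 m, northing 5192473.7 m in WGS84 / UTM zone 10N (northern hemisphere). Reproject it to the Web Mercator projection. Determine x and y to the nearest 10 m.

Unproject from UTM 10N (λ₀ = -123°) → φ = 46.87490023°, λ = -121.42029942°.
Web Mercator (R = 6378137 m): x = -13516445.904 m, y = 5921678.457 m.

x -13516450 m, y 5921680 m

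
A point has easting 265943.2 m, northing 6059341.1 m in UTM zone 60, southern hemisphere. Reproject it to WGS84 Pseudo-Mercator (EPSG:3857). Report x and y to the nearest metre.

x 19416001 m, y -4243257 m

Unproject from UTM 60S (λ₀ = 177°) → φ = -35.58199958°, λ = 174.41690037°.
Web Mercator (R = 6378137 m): x = 19416000.535 m, y = -4243256.547 m.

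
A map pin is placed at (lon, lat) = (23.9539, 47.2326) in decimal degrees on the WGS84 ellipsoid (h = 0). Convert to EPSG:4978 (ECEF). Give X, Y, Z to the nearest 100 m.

X 3965100 m, Y 1761500 m, Z 4659400 m

WGS84: a = 6378137 m, e² = 0.006694380; N(φ) = a/√(1−e²sin²φ) = 6389673.686 m.
X = (N+h)·cosφ·cosλ = 3965054.815 m; Y = (N+h)·cosφ·sinλ = 1761534.838 m; Z = (N(1−e²)+h)·sinφ = 4659362.056 m.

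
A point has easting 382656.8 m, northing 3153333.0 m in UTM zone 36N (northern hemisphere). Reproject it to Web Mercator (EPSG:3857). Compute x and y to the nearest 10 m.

Unproject from UTM 36N (λ₀ = 33°) → φ = 28.50140014°, λ = 31.80100028°.
Web Mercator (R = 6378137 m): x = 3540071.157 m, y = 3312337.217 m.

x 3540070 m, y 3312340 m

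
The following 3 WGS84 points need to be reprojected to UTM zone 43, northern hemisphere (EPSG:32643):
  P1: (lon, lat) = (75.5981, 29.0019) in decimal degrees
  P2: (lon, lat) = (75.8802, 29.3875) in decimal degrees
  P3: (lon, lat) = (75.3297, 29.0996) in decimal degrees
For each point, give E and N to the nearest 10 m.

UTM zone 43N: λ₀ = 75°, k₀ = 0.9996.
P1 (29.0019°, 75.5981°) → (558254.399, 3208343.540) m.
P2 (29.3875°, 75.8802°) → (585411.470, 3251240.492) m.
P3 (29.0996°, 75.3297°) → (532082.019, 3219065.416) m.

P1: E 558250 m, N 3208340 m; P2: E 585410 m, N 3251240 m; P3: E 532080 m, N 3219070 m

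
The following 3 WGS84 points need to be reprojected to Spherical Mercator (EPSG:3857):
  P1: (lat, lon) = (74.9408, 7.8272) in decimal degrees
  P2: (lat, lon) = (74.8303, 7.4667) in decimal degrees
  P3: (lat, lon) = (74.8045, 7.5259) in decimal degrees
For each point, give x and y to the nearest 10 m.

Web Mercator: x = R·λ, y = R·ln tan(π/4+φ/2), R = 6378137 m.
P1 (74.9408°, 7.8272°) → (871319.918, 12906829.829) m.
P2 (74.8303°, 7.4667°) → (831189.242, 12859654.556) m.
P3 (74.8045°, 7.5259°) → (837779.356, 12848688.209) m.

P1: x 871320 m, y 12906830 m; P2: x 831190 m, y 12859650 m; P3: x 837780 m, y 12848690 m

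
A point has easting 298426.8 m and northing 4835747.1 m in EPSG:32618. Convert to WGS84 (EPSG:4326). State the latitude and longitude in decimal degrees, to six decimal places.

lat 43.647400°, lon -77.499400°

Zone 18N: λ₀ = -75°, k₀ = 0.9996, false easting 500000 m.
Meridian distance M = (N − FN)/k₀ = 4837682.2 m.
Inverse transverse Mercator on WGS84 gives φ = 43.64739958°, λ = -77.49939995°.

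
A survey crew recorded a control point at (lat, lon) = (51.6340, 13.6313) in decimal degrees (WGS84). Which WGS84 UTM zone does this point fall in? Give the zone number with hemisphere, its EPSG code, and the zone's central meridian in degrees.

Zone 33N (EPSG:32633), central meridian 15°

UTM zone = ⌊(λ + 180)/6⌋ + 1; 13.6313° ∈ [12°, 18°) → zone 33.
Hemisphere: N (φ ≥ 0).
Central meridian λ₀ = 6×33 − 183 = 15°.
EPSG code: 32633.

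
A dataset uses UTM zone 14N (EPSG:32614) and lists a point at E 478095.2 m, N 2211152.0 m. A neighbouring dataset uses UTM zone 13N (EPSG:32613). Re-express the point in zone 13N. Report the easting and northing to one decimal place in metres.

E 1106535.4 m, N 2221644.7 m

UTM 14N → geographic: φ = 19.99690045°, λ = -99.20939999°.
UTM 13N (λ₀ = -105°) forward: E = 1106535.407 m, N = 2221644.674 m.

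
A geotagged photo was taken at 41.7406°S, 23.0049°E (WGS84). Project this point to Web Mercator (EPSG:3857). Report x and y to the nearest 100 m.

x 2560900 m, y -5122200 m

Web Mercator is spherical with R = a = 6378137 m.
x = R·λ = 6378137 × 0.401511249 = 2560893.754 m.
y = R·ln tan(π/4 + φ/2) = 6378137 × -0.803087396 = -5122201.435 m.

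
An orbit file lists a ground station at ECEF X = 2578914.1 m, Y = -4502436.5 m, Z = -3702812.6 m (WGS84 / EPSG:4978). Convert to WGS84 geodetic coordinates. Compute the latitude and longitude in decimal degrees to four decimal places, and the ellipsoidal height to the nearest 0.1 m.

λ = atan2(Y, X) = -60.19669985°; p = √(X²+Y²) = 5188712.0 m.
Bowring's method on WGS84 (a = 6378137 m, b = 6356752.314 m) gives φ = -35.69479960°, h = 3548.190 m.

lat -35.6948°, lon -60.1967°, h 3548.2 m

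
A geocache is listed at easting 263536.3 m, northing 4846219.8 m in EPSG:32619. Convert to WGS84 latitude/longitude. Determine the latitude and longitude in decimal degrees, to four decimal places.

Zone 19N: λ₀ = -69°, k₀ = 0.9996, false easting 500000 m.
Meridian distance M = (N − FN)/k₀ = 4848159.1 m.
Inverse transverse Mercator on WGS84 gives φ = 43.73130011°, λ = -71.93610003°.

lat 43.7313°, lon -71.9361°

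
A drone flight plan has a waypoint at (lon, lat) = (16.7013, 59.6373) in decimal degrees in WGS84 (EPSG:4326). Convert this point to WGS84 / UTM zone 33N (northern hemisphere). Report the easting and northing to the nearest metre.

E 595924 m, N 6612248 m

Zone 33 central meridian λ₀ = 6×33 − 183 = 15°; Δλ = +1.7013°.
Transverse Mercator on WGS84 with k₀ = 0.9996 gives E = 595924.461 m, N = 6612248.197 m.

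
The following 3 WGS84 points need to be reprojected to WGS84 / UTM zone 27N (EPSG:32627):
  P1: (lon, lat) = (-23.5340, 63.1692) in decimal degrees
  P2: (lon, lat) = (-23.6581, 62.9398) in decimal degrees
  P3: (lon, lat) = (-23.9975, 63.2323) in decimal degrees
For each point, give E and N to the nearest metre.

UTM zone 27N: λ₀ = -21°, k₀ = 0.9996.
P1 (63.1692°, -23.5340°) → (372414.517, 7006959.392) m.
P2 (62.9398°, -23.6581°) → (365111.627, 6981669.030) m.
P3 (63.2323°, -23.9975°) → (349417.541, 7014989.814) m.

P1: E 372415 m, N 7006959 m; P2: E 365112 m, N 6981669 m; P3: E 349418 m, N 7014990 m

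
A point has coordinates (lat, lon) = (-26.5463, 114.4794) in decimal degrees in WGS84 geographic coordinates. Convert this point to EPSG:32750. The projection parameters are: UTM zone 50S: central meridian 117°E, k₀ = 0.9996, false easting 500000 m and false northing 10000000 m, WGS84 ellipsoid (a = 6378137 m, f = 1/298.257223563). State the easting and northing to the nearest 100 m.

E 248900 m, N 7061300 m

Zone 50 central meridian λ₀ = 6×50 − 183 = 117°; Δλ = -2.5206°.
Transverse Mercator on WGS84 with k₀ = 0.9996 gives E = 248873.413 m, N = 7061344.810 m.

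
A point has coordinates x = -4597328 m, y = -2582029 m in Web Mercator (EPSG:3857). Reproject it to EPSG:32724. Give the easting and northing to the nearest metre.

Web Mercator inverse (R = 6378137 m) → φ = -22.58600390°, λ = -41.29850009°.
UTM 24S forward: E = 263688.987 m, N = 7500487.144 m.

E 263689 m, N 7500487 m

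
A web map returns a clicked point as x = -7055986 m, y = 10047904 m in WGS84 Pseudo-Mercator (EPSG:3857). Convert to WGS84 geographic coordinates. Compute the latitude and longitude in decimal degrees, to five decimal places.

lat 66.61740°, lon -63.38500°

R = 6378137 m. λ = x/R = -63.38500068°.
φ = 2·arctan(exp(y/R)) − 90° = 2·arctan(4.83251) − 90° = 66.61740177°.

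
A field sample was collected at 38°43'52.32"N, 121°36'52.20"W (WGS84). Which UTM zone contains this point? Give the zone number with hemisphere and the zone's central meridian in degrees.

Zone 10N, central meridian -123°

UTM zone = ⌊(λ + 180)/6⌋ + 1; -121.6145° ∈ [-126°, -120°) → zone 10.
Hemisphere: N (φ ≥ 0).
Central meridian λ₀ = 6×10 − 183 = -123°.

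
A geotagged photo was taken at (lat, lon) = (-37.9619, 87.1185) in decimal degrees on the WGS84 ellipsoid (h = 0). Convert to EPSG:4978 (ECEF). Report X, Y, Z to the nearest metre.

WGS84: a = 6378137 m, e² = 0.006694380; N(φ) = a/√(1−e²sin²φ) = 6386230.650 m.
X = (N+h)·cosφ·cosλ = 253113.391 m; Y = (N+h)·cosφ·sinλ = 5028665.728 m; Z = (N(1−e²)+h)·sinφ = -3902110.643 m.

X 253113 m, Y 5028666 m, Z -3902111 m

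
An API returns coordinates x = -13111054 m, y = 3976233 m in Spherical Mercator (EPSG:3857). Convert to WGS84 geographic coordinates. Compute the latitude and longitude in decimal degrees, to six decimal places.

lat 33.607598°, lon -117.778602°

R = 6378137 m. λ = x/R = -117.77860199°.
φ = 2·arctan(exp(y/R)) − 90° = 2·arctan(1.86529) − 90° = 33.60759843°.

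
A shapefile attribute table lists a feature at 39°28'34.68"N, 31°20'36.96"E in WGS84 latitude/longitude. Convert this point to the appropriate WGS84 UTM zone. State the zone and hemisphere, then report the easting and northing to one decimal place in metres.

Longitude 31.3436° lies in the 6° band [30°, 36°), giving zone 36; latitude is north of the equator, so 36N.
Zone 36 central meridian λ₀ = 6×36 − 183 = 33°; Δλ = -1.6564°.
Transverse Mercator on WGS84 with k₀ = 0.9996 gives E = 357532.159 m, N = 4370943.722 m.

Zone 36N: E 357532.2 m, N 4370943.7 m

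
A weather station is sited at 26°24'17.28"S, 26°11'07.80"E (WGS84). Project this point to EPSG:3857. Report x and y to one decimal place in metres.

Web Mercator is spherical with R = a = 6378137 m.
x = R·λ = 6378137 × 0.457023191 = 2914956.526 m.
y = R·ln tan(π/4 + φ/2) = 6378137 × -0.478086964 = -3049304.156 m.

x 2914956.5 m, y -3049304.2 m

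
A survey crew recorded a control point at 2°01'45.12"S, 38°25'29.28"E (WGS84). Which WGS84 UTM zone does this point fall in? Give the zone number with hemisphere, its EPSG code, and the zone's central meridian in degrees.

Zone 37S (EPSG:32737), central meridian 39°

UTM zone = ⌊(λ + 180)/6⌋ + 1; 38.4248° ∈ [36°, 42°) → zone 37.
Hemisphere: S (φ < 0).
Central meridian λ₀ = 6×37 − 183 = 39°.
EPSG code: 32737.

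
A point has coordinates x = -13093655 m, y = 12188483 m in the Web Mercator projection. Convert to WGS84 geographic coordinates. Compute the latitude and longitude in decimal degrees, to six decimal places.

R = 6378137 m. λ = x/R = -117.62230411°.
φ = 2·arctan(exp(y/R)) − 90° = 2·arctan(6.75970) − 90° = 73.16990106°.

lat 73.169901°, lon -117.622304°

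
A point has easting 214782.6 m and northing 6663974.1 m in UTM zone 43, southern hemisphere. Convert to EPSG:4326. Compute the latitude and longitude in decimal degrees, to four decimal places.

lat -30.1222°, lon 72.0398°

Zone 43S: λ₀ = 75°, k₀ = 0.9996, false easting 500000 m, false northing 10000000 m.
Meridian distance M = (N − FN)/k₀ = -3337360.8 m.
Inverse transverse Mercator on WGS84 gives φ = -30.12220035°, λ = 72.03980027°.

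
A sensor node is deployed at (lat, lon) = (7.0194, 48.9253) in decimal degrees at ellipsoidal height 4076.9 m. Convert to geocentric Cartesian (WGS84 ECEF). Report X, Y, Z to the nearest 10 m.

WGS84: a = 6378137 m, e² = 0.006694380; N(φ) = a/√(1−e²sin²φ) = 6378455.851 m.
X = (N+h)·cosφ·cosλ = 4162163.137 m; Y = (N+h)·cosφ·sinλ = 4775432.286 m; Z = (N(1−e²)+h)·sinφ = 774761.862 m.

X 4162160 m, Y 4775430 m, Z 774760 m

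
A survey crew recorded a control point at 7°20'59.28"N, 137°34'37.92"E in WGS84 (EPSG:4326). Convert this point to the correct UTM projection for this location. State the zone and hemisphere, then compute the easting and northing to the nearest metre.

Longitude 137.5772° lies in the 6° band [132°, 138°), giving zone 53; latitude is north of the equator, so 53N.
Zone 53 central meridian λ₀ = 6×53 − 183 = 135°; Δλ = +2.5772°.
Transverse Mercator on WGS84 with k₀ = 0.9996 gives E = 784530.588 m, N = 813237.377 m.

Zone 53N: E 784531 m, N 813237 m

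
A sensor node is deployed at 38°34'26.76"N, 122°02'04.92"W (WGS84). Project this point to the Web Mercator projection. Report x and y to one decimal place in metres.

x -13584840.7 m, y 4660847.4 m

Web Mercator is spherical with R = a = 6378137 m.
x = R·λ = 6378137 × -2.129907317 = -13584840.663 m.
y = R·ln tan(π/4 + φ/2) = 6378137 × 0.730753725 = 4660847.373 m.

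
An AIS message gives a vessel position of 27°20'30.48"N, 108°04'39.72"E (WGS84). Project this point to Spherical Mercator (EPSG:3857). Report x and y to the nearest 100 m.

x 12031200 m, y 3166200 m

Web Mercator is spherical with R = a = 6378137 m.
x = R·λ = 6378137 × 1.886311713 = 12031154.530 m.
y = R·ln tan(π/4 + φ/2) = 6378137 × 0.496420887 = 3166240.429 m.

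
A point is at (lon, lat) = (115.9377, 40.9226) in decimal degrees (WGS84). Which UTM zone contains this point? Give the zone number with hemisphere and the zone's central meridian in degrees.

UTM zone = ⌊(λ + 180)/6⌋ + 1; 115.9377° ∈ [114°, 120°) → zone 50.
Hemisphere: N (φ ≥ 0).
Central meridian λ₀ = 6×50 − 183 = 117°.

Zone 50N, central meridian 117°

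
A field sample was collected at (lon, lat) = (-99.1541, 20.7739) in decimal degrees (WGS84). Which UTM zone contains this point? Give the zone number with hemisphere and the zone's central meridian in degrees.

UTM zone = ⌊(λ + 180)/6⌋ + 1; -99.1541° ∈ [-102°, -96°) → zone 14.
Hemisphere: N (φ ≥ 0).
Central meridian λ₀ = 6×14 − 183 = -99°.

Zone 14N, central meridian -99°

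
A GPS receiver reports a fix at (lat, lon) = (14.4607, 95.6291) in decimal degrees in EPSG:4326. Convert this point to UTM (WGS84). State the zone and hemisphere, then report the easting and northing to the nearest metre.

Zone 46N: E 783431 m, N 1600303 m

Longitude 95.6291° lies in the 6° band [90°, 96°), giving zone 46; latitude is north of the equator, so 46N.
Zone 46 central meridian λ₀ = 6×46 − 183 = 93°; Δλ = +2.6291°.
Transverse Mercator on WGS84 with k₀ = 0.9996 gives E = 783431.482 m, N = 1600303.108 m.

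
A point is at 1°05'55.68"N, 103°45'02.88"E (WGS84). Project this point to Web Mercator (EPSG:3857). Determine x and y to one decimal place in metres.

Web Mercator is spherical with R = a = 6378137 m.
x = R·λ = 6378137 × 1.810793062 = 11549486.225 m.
y = R·ln tan(π/4 + φ/2) = 6378137 × 0.019178853 = 122325.355 m.

x 11549486.2 m, y 122325.4 m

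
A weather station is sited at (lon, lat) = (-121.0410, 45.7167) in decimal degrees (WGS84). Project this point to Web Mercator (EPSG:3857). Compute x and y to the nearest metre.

Web Mercator is spherical with R = a = 6378137 m.
x = R·λ = 6378137 × -2.112563980 = -13474222.485 m.
y = R·ln tan(π/4 + φ/2) = 6378137 × 0.899175707 = 5735065.844 m.

x -13474222 m, y 5735066 m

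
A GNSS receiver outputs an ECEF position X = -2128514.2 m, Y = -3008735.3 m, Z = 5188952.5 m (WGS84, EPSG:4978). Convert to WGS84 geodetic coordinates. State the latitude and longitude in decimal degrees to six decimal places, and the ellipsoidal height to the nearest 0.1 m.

lat 54.796700°, lon -125.277300°, h 713.3 m

λ = atan2(Y, X) = -125.27729972°; p = √(X²+Y²) = 3685520.4 m.
Bowring's method on WGS84 (a = 6378137 m, b = 6356752.314 m) gives φ = 54.79670021°, h = 713.283 m.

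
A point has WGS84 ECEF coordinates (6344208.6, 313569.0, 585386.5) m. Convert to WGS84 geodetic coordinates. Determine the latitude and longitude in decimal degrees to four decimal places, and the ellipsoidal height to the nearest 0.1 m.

lat 5.3007°, lon 2.8296°, h 914.2 m

λ = atan2(Y, X) = 2.82959984°; p = √(X²+Y²) = 6351953.1 m.
Bowring's method on WGS84 (a = 6378137 m, b = 6356752.314 m) gives φ = 5.30069996°, h = 914.244 m.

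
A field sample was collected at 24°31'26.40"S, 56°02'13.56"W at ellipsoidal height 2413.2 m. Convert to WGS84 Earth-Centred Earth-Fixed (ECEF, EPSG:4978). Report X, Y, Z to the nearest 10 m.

WGS84: a = 6378137 m, e² = 0.006694380; N(φ) = a/√(1−e²sin²φ) = 6381818.306 m.
X = (N+h)·cosφ·cosλ = 3244838.077 m; Y = (N+h)·cosφ·sinλ = -4817395.993 m; Z = (N(1−e²)+h)·sinφ = -2632197.931 m.

X 3244840 m, Y -4817400 m, Z -2632200 m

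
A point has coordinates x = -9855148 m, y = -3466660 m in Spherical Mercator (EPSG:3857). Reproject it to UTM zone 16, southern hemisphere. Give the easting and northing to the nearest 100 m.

Web Mercator inverse (R = 6378137 m) → φ = -29.71259618°, λ = -88.53030076°.
UTM 16S forward: E = 351973.580 m, N = 6712080.675 m.

E 352000 m, N 6712100 m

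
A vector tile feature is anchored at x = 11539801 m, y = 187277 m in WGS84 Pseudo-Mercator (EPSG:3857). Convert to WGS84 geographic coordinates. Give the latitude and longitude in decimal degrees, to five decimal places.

lat 1.68210°, lon 103.66380°

R = 6378137 m. λ = x/R = 103.66379614°.
φ = 2·arctan(exp(y/R)) − 90° = 2·arctan(1.02980) − 90° = 1.68209623°.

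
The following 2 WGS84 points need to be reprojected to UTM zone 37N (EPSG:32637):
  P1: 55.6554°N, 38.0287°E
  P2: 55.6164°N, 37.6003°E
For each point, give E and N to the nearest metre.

P1: E 438885 m, N 6168155 m; P2: E 411844 m, N 6164276 m

UTM zone 37N: λ₀ = 39°, k₀ = 0.9996.
P1 (55.6554°, 38.0287°) → (438885.296, 6168155.346) m.
P2 (55.6164°, 37.6003°) → (411844.258, 6164276.010) m.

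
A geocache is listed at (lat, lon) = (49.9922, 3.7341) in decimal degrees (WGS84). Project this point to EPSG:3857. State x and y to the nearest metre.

Web Mercator is spherical with R = a = 6378137 m.
x = R·λ = 6378137 × 0.065172340 = 415678.111 m.
y = R·ln tan(π/4 + φ/2) = 6378137 × 1.010471416 = 6444925.128 m.

x 415678 m, y 6444925 m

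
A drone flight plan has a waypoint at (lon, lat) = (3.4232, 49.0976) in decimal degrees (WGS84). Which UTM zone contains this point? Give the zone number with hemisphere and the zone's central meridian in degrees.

UTM zone = ⌊(λ + 180)/6⌋ + 1; 3.4232° ∈ [0°, 6°) → zone 31.
Hemisphere: N (φ ≥ 0).
Central meridian λ₀ = 6×31 − 183 = 3°.

Zone 31N, central meridian 3°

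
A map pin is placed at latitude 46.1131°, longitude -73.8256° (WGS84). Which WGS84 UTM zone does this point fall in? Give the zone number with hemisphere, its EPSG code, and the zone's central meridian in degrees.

UTM zone = ⌊(λ + 180)/6⌋ + 1; -73.8256° ∈ [-78°, -72°) → zone 18.
Hemisphere: N (φ ≥ 0).
Central meridian λ₀ = 6×18 − 183 = -75°.
EPSG code: 32618.

Zone 18N (EPSG:32618), central meridian -75°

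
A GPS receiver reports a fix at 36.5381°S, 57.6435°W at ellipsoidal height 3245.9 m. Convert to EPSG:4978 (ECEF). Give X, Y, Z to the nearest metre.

WGS84: a = 6378137 m, e² = 0.006694380; N(φ) = a/√(1−e²sin²φ) = 6385717.592 m.
X = (N+h)·cosφ·cosλ = 2747259.689 m; Y = (N+h)·cosφ·sinλ = -4336261.976 m; Z = (N(1−e²)+h)·sinφ = -3778264.812 m.

X 2747260 m, Y -4336262 m, Z -3778265 m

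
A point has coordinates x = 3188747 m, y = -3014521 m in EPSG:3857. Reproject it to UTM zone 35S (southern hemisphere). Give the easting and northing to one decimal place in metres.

E 664467.8 m, N 7109477.9 m

Web Mercator inverse (R = 6378137 m) → φ = -26.12459686°, λ = 28.64500167°.
UTM 35S forward: E = 664467.809 m, N = 7109477.936 m.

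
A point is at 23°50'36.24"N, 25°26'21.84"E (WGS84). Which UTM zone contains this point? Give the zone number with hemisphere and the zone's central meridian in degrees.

Zone 35N, central meridian 27°

UTM zone = ⌊(λ + 180)/6⌋ + 1; 25.4394° ∈ [24°, 30°) → zone 35.
Hemisphere: N (φ ≥ 0).
Central meridian λ₀ = 6×35 − 183 = 27°.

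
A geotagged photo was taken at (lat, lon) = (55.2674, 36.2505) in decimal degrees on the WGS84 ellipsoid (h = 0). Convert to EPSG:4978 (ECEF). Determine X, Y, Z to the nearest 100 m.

WGS84: a = 6378137 m, e² = 0.006694380; N(φ) = a/√(1−e²sin²φ) = 6392604.829 m.
X = (N+h)·cosφ·cosλ = 2937188.568 m; Y = (N+h)·cosφ·sinλ = 2153675.174 m; Z = (N(1−e²)+h)·sinφ = 5218401.109 m.

X 2937200 m, Y 2153700 m, Z 5218400 m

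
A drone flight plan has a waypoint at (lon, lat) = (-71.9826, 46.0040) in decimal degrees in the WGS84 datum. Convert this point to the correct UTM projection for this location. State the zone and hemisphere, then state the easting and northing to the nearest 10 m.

Longitude -71.9826° lies in the 6° band [-72°, -66°), giving zone 19; latitude is north of the equator, so 19N.
Zone 19 central meridian λ₀ = 6×19 − 183 = -69°; Δλ = -2.9826°.
Transverse Mercator on WGS84 with k₀ = 0.9996 gives E = 269070.558 m, N = 5098817.844 m.

Zone 19N: E 269070 m, N 5098820 m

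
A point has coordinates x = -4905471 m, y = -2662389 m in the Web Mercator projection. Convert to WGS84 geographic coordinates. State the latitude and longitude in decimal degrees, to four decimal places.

R = 6378137 m. λ = x/R = -44.06659575°.
φ = 2·arctan(exp(y/R)) − 90° = 2·arctan(0.65874) − 90° = -23.25089934°.

lat -23.2509°, lon -44.0666°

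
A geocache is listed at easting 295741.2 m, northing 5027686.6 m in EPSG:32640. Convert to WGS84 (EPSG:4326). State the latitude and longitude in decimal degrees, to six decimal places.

Zone 40N: λ₀ = 57°, k₀ = 0.9996, false easting 500000 m.
Meridian distance M = (N − FN)/k₀ = 5029698.5 m.
Inverse transverse Mercator on WGS84 gives φ = 45.37289992°, λ = 54.39139974°.

lat 45.372900°, lon 54.391400°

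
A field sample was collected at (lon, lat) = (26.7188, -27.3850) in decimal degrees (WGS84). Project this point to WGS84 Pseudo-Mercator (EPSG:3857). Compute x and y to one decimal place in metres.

x 2974323.2 m, y -3171655.3 m

Web Mercator is spherical with R = a = 6378137 m.
x = R·λ = 6378137 × 0.466331032 = 2974323.211 m.
y = R·ln tan(π/4 + φ/2) = 6378137 × -0.497269862 = -3171655.306 m.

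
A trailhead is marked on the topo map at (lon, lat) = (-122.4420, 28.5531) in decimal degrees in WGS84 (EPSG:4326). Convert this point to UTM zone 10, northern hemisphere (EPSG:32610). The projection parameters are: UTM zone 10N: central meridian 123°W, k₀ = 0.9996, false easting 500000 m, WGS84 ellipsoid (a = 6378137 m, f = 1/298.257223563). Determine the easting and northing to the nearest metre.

Zone 10 central meridian λ₀ = 6×10 − 183 = -123°; Δλ = +0.5580°.
Transverse Mercator on WGS84 with k₀ = 0.9996 gives E = 554581.755 m, N = 3158601.608 m.

E 554582 m, N 3158602 m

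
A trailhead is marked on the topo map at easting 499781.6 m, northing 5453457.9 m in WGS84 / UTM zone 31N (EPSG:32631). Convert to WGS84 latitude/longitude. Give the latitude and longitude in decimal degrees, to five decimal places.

Zone 31N: λ₀ = 3°, k₀ = 0.9996, false easting 500000 m.
Meridian distance M = (N − FN)/k₀ = 5455640.2 m.
Inverse transverse Mercator on WGS84 gives φ = 49.23390029°, λ = 2.99699998°.

lat 49.23390°, lon 2.99700°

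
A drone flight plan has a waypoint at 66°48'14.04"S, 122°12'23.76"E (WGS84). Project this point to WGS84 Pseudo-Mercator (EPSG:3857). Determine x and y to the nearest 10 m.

Web Mercator is spherical with R = a = 6378137 m.
x = R·λ = 6378137 × 2.132907538 = 13603976.484 m.
y = R·ln tan(π/4 + φ/2) = 6378137 × -1.583599359 = -10100413.664 m.

x 13603980 m, y -10100410 m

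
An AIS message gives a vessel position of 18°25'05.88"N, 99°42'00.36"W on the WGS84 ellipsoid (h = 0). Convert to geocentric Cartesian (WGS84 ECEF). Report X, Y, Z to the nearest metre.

WGS84: a = 6378137 m, e² = 0.006694380; N(φ) = a/√(1−e²sin²φ) = 6380269.232 m.
X = (N+h)·cosφ·cosλ = -1019950.911 m; Y = (N+h)·cosφ·sinλ = -5966895.890 m; Z = (N(1−e²)+h)·sinφ = 2002364.453 m.

X -1019951 m, Y -5966896 m, Z 2002364 m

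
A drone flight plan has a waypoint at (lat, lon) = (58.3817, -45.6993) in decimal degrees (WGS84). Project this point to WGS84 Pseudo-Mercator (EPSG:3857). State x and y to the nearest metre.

x -5087223 m, y 8047932 m

Web Mercator is spherical with R = a = 6378137 m.
x = R·λ = 6378137 × -0.797603251 = -5087222.806 m.
y = R·ln tan(π/4 + φ/2) = 6378137 × 1.261799782 = 8047931.879 m.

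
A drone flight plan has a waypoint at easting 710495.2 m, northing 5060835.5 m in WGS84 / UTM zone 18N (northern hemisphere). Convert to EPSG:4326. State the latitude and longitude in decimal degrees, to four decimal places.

Zone 18N: λ₀ = -75°, k₀ = 0.9996, false easting 500000 m.
Meridian distance M = (N − FN)/k₀ = 5062860.6 m.
Inverse transverse Mercator on WGS84 gives φ = 45.66910000°, λ = -72.29760025°.

lat 45.6691°, lon -72.2976°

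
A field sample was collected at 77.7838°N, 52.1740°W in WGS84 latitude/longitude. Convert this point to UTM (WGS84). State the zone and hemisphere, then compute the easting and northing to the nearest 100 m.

Zone 22N: E 472300 m, N 8634500 m

Longitude -52.1740° lies in the 6° band [-54°, -48°), giving zone 22; latitude is north of the equator, so 22N.
Zone 22 central meridian λ₀ = 6×22 − 183 = -51°; Δλ = -1.1740°.
Transverse Mercator on WGS84 with k₀ = 0.9996 gives E = 472270.059 m, N = 8634519.413 m.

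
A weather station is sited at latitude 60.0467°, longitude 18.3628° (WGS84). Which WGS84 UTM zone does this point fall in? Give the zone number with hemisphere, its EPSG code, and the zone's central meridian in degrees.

Zone 34N (EPSG:32634), central meridian 21°

UTM zone = ⌊(λ + 180)/6⌋ + 1; 18.3628° ∈ [18°, 24°) → zone 34.
Hemisphere: N (φ ≥ 0).
Central meridian λ₀ = 6×34 − 183 = 21°.
EPSG code: 32634.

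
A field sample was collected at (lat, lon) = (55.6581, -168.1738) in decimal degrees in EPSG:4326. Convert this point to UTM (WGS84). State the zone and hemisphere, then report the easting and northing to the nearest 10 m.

Zone 2N: E 677790 m, N 6171650 m

Longitude -168.1738° lies in the 6° band [-174°, -168°), giving zone 2; latitude is north of the equator, so 2N.
Zone 2 central meridian λ₀ = 6×2 − 183 = -171°; Δλ = +2.8262°.
Transverse Mercator on WGS84 with k₀ = 0.9996 gives E = 677790.646 m, N = 6171649.858 m.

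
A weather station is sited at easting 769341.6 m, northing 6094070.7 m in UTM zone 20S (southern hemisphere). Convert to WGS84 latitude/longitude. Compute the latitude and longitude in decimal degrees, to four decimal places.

Zone 20S: λ₀ = -63°, k₀ = 0.9996, false easting 500000 m, false northing 10000000 m.
Meridian distance M = (N − FN)/k₀ = -3907492.3 m.
Inverse transverse Mercator on WGS84 gives φ = -35.26030004°, λ = -60.03940015°.

lat -35.2603°, lon -60.0394°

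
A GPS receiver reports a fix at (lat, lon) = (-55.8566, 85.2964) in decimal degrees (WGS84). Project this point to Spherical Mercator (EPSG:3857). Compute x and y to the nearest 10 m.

Web Mercator is spherical with R = a = 6378137 m.
x = R·λ = 6378137 × 1.488703020 = 9495151.814 m.
y = R·ln tan(π/4 + φ/2) = 6378137 × -1.180583229 = -7529921.574 m.

x 9495150 m, y -7529920 m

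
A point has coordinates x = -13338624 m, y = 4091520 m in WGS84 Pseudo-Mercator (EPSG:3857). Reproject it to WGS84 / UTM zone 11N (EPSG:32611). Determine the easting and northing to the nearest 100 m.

Web Mercator inverse (R = 6378137 m) → φ = 34.46579707°, λ = -119.82289808°.
UTM 11N forward: E = 240704.990 m, N = 3817421.163 m.

E 240700 m, N 3817400 m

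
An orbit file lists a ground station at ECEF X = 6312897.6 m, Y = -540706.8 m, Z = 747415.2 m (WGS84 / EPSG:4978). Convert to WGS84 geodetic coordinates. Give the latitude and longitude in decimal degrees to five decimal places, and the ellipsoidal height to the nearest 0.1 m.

λ = atan2(Y, X) = -4.89550015°; p = √(X²+Y²) = 6336011.4 m.
Bowring's method on WGS84 (a = 6378137 m, b = 6356752.314 m) gives φ = 6.77260033°, h = 2100.697 m.

lat 6.77260°, lon -4.89550°, h 2100.7 m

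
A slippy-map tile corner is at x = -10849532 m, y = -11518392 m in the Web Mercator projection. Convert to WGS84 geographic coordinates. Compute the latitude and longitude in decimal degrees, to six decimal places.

lat -71.336699°, lon -97.463004°

R = 6378137 m. λ = x/R = -97.46300421°.
φ = 2·arctan(exp(y/R)) − 90° = 2·arctan(0.16432) − 90° = -71.33669914°.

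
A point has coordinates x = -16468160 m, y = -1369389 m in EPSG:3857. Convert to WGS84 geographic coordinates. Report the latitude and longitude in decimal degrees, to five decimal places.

R = 6378137 m. λ = x/R = -147.93599829°.
φ = 2·arctan(exp(y/R)) − 90° = 2·arctan(0.80678) − 90° = -12.20799705°.

lat -12.20800°, lon -147.93600°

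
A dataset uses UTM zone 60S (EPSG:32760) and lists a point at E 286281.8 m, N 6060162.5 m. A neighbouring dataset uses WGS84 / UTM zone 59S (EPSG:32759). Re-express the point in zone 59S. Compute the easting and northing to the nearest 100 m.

E 830000 m, N 6056600 m

UTM 60S → geographic: φ = -35.57920032°, λ = 174.64140030°.
UTM 59S (λ₀ = 171°) forward: E = 829997.694 m, N = 6056616.644 m.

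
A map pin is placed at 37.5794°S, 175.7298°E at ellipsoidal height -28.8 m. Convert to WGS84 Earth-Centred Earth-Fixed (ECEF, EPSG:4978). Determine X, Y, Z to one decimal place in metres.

WGS84: a = 6378137 m, e² = 0.006694380; N(φ) = a/√(1−e²sin²φ) = 6386092.121 m.
X = (N+h)·cosφ·cosλ = -5046963.024 m; Y = (N+h)·cosφ·sinλ = 376843.352 m; Z = (N(1−e²)+h)·sinφ = -3868534.186 m.

X -5046963.0 m, Y 376843.4 m, Z -3868534.2 m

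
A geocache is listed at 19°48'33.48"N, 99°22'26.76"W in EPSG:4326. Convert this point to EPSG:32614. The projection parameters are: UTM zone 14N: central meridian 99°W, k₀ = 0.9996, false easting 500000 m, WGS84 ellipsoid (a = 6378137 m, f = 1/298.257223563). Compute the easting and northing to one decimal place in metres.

Zone 14 central meridian λ₀ = 6×14 − 183 = -99°; Δλ = -0.3741°.
Transverse Mercator on WGS84 with k₀ = 0.9996 gives E = 460820.059 m, N = 2190422.018 m.

E 460820.1 m, N 2190422.0 m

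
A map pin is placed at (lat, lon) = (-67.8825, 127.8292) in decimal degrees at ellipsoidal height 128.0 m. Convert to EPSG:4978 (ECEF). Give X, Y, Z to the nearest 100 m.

WGS84: a = 6378137 m, e² = 0.006694380; N(φ) = a/√(1−e²sin²φ) = 6396538.807 m.
X = (N+h)·cosφ·cosλ = -1477089.693 m; Y = (N+h)·cosφ·sinλ = 1902249.965 m; Z = (N(1−e²)+h)·sinφ = -5886289.782 m.

X -1477100 m, Y 1902200 m, Z -5886300 m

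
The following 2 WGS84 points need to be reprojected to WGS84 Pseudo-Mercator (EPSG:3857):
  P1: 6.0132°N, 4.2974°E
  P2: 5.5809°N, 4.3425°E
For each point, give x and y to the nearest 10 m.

P1: x 478380 m, y 670620 m; P2: x 483400 m, y 622250 m

Web Mercator: x = R·λ, y = R·ln tan(π/4+φ/2), R = 6378137 m.
P1 (6.0132°, 4.2974°) → (478384.380, 670618.586) m.
P2 (5.5809°, 4.3425°) → (483404.889, 622247.681) m.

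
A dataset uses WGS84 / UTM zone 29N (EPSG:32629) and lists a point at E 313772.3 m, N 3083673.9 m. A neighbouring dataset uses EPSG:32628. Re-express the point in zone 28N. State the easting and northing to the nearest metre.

E 904657 m, N 3089025 m

UTM 29N → geographic: φ = 27.86490028°, λ = -10.89150032°.
UTM 28N (λ₀ = -15°) forward: E = 904657.348 m, N = 3089025.405 m.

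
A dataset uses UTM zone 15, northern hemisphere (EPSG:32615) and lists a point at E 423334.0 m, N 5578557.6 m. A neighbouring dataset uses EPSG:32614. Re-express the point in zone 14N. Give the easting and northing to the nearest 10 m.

UTM 15N → geographic: φ = 50.35410014°, λ = -94.07769994°.
UTM 14N (λ₀ = -99°) forward: E = 850088.989 m, N = 5589594.769 m.

E 850090 m, N 5589590 m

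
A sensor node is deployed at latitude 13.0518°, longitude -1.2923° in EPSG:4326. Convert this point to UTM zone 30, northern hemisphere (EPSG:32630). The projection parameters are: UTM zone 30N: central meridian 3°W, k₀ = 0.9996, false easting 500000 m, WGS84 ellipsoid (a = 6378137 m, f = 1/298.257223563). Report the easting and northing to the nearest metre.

E 685172 m, N 1443487 m

Zone 30 central meridian λ₀ = 6×30 − 183 = -3°; Δλ = +1.7077°.
Transverse Mercator on WGS84 with k₀ = 0.9996 gives E = 685171.619 m, N = 1443487.424 m.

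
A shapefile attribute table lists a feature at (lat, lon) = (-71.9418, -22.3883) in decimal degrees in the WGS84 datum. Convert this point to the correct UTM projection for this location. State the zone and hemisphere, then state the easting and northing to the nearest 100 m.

Zone 27S: E 452000 m, N 2017000 m

Longitude -22.3883° lies in the 6° band [-24°, -18°), giving zone 27; latitude is south of the equator, so 27S.
Zone 27 central meridian λ₀ = 6×27 − 183 = -21°; Δλ = -1.3883°.
Transverse Mercator on WGS84 with k₀ = 0.9996 gives E = 451971.152 m, N = 2017005.949 m.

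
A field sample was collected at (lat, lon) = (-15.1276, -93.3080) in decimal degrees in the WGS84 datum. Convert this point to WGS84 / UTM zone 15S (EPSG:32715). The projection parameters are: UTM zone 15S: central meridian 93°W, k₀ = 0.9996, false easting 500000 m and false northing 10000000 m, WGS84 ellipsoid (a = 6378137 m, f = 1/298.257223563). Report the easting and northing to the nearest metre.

Zone 15 central meridian λ₀ = 6×15 − 183 = -93°; Δλ = -0.3080°.
Transverse Mercator on WGS84 with k₀ = 0.9996 gives E = 466907.279 m, N = 8327537.589 m.

E 466907 m, N 8327538 m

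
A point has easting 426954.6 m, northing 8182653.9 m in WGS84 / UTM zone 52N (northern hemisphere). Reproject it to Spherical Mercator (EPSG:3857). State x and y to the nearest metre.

Unproject from UTM 52N (λ₀ = 129°) → φ = 73.72379971°, λ = 126.66450115°.
Web Mercator (R = 6378137 m): x = 14100227.770 m, y = 12404925.206 m.

x 14100228 m, y 12404925 m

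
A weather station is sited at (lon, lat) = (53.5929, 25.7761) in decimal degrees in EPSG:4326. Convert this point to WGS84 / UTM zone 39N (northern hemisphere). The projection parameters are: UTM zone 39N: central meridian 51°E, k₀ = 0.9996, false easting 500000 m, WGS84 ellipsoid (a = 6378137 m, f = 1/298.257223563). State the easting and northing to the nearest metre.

Zone 39 central meridian λ₀ = 6×39 − 183 = 51°; Δλ = +2.5929°.
Transverse Mercator on WGS84 with k₀ = 0.9996 gives E = 760036.883 m, N = 2853448.534 m.

E 760037 m, N 2853449 m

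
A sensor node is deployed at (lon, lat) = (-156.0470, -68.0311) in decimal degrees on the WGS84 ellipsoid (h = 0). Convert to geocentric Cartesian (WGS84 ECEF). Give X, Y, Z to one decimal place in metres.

X -2186894.2 m, Y -971519.3 m, Z -5892391.6 m

WGS84: a = 6378137 m, e² = 0.006694380; N(φ) = a/√(1−e²sin²φ) = 6396577.664 m.
X = (N+h)·cosφ·cosλ = -2186894.227 m; Y = (N+h)·cosφ·sinλ = -971519.300 m; Z = (N(1−e²)+h)·sinφ = -5892391.559 m.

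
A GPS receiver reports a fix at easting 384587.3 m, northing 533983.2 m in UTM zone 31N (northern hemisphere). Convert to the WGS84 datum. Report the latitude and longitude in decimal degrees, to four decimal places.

Zone 31N: λ₀ = 3°, k₀ = 0.9996, false easting 500000 m.
Meridian distance M = (N − FN)/k₀ = 534196.9 m.
Inverse transverse Mercator on WGS84 gives φ = 4.83020013°, λ = 1.95920015°.

lat 4.8302°, lon 1.9592°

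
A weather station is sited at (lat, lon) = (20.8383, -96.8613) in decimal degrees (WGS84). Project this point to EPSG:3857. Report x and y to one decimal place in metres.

x -10782550.6 m, y 2372608.0 m

Web Mercator is spherical with R = a = 6378137 m.
x = R·λ = 6378137 × -1.690548603 = -10782550.594 m.
y = R·ln tan(π/4 + φ/2) = 6378137 × 0.371990756 = 2372608.002 m.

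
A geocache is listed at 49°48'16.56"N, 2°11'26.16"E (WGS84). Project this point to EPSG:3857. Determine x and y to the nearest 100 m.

x 243900 m, y 6412500 m

Web Mercator is spherical with R = a = 6378137 m.
x = R·λ = 6378137 × 0.038233183 = 243856.477 m.
y = R·ln tan(π/4 + φ/2) = 6378137 × 1.005388332 = 6412504.520 m.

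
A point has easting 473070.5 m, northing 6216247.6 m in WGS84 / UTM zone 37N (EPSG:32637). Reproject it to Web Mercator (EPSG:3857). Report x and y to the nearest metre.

Unproject from UTM 37N (λ₀ = 39°) → φ = 56.09059993°, λ = 38.56720020°.
Web Mercator (R = 6378137 m): x = 4293281.088 m, y = 7576472.721 m.

x 4293281 m, y 7576473 m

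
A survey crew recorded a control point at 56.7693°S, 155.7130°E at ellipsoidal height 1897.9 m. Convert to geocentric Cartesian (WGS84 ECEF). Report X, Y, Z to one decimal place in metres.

WGS84: a = 6378137 m, e² = 0.006694380; N(φ) = a/√(1−e²sin²φ) = 6393127.107 m.
X = (N+h)·cosφ·cosλ = -3194382.960 m; Y = (N+h)·cosφ·sinλ = 1441446.758 m; Z = (N(1−e²)+h)·sinφ = -5313452.389 m.

X -3194383.0 m, Y 1441446.8 m, Z -5313452.4 m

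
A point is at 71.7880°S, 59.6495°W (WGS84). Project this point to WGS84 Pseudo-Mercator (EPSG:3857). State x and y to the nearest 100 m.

x -6640200 m, y -11677200 m

Web Mercator is spherical with R = a = 6378137 m.
x = R·λ = 6378137 × -1.041080172 = -6640151.966 m.
y = R·ln tan(π/4 + φ/2) = 6378137 × -1.830823903 = -11677245.675 m.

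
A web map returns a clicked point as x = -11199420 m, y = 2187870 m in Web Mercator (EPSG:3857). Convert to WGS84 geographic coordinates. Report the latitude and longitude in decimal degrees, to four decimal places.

lat 19.2795°, lon -100.6061°

R = 6378137 m. λ = x/R = -100.60610159°.
φ = 2·arctan(exp(y/R)) − 90° = 2·arctan(1.40921) − 90° = 19.27949738°.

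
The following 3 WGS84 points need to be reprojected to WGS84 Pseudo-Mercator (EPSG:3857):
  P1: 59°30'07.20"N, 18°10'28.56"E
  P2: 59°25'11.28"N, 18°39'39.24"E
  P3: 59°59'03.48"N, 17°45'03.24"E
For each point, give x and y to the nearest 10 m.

P1: x 2023190 m, y 8289690 m; P2: x 2077320 m, y 8271680 m; P3: x 1976020 m, y 8396240 m

Web Mercator: x = R·λ, y = R·ln tan(π/4+φ/2), R = 6378137 m.
P1 (59.5020°, 18.1746°) → (2023187.217, 8289688.604) m.
P2 (59.4198°, 18.6609°) → (2077321.886, 8271680.348) m.
P3 (59.9843°, 17.7509°) → (1976021.149, 8396243.287) m.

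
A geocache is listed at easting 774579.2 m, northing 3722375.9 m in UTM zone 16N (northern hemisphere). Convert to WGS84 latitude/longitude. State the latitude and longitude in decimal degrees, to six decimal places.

lat 33.605800°, lon -84.040800°

Zone 16N: λ₀ = -87°, k₀ = 0.9996, false easting 500000 m.
Meridian distance M = (N − FN)/k₀ = 3723865.4 m.
Inverse transverse Mercator on WGS84 gives φ = 33.60580000°, λ = -84.04080002°.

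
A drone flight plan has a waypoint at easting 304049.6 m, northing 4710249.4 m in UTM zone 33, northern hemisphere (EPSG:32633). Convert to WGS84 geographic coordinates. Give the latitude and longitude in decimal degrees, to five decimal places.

Zone 33N: λ₀ = 15°, k₀ = 0.9996, false easting 500000 m.
Meridian distance M = (N − FN)/k₀ = 4712134.3 m.
Inverse transverse Mercator on WGS84 gives φ = 42.51980021°, λ = 12.61450059°.

lat 42.51980°, lon 12.61450°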